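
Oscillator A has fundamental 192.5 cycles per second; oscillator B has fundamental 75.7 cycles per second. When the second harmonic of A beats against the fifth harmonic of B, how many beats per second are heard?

6.5 Hz

Second harmonic of the first: 2·192.5 = 385.0 Hz.
Fifth harmonic of the second: 5·75.7 = 378.5 Hz.
f_beat = |385.0 − 378.5| = 6.5 Hz.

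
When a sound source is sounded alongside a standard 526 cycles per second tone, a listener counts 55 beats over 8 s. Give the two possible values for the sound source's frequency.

519.125 Hz or 532.875 Hz

Beat frequency = 55/8 = 6.875 Hz.
|f − 526| = 6.875, so f = 526 ± 6.875.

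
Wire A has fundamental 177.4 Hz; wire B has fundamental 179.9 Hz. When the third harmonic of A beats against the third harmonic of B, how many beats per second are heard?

Third harmonic of the first: 3·177.4 = 532.2 Hz.
Third harmonic of the second: 3·179.9 = 539.7 Hz.
f_beat = |532.2 − 539.7| = 7.5 Hz.

7.5 Hz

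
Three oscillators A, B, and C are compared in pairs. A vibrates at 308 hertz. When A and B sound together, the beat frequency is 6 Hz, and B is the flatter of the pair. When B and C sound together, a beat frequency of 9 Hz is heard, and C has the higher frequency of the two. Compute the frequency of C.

B is below A, so f_B = 308 − 6 = 302 Hz.
C is above B, so f_C = 302 + 9 = 311 Hz.

311 Hz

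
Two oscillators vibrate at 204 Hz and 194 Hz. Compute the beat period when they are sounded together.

0.100 s

f_beat = |204 − 194| = 10 Hz.
Beat period T = 1 / f_beat = 1 / 10 s.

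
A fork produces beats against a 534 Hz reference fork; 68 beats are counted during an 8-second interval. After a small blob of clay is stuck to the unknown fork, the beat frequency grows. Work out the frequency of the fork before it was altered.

525.5 Hz

Beat frequency = 68/8 = 8.5 Hz.
|f − 534| = 8.5, so the fork was at either 525.5 Hz or 542.5 Hz.
Adding mass to a fork lowers its frequency; the adjustment lowers the fork's frequency.
The beat rate rose, so the adjustment moved the fork further from 534 Hz — it was already below the reference.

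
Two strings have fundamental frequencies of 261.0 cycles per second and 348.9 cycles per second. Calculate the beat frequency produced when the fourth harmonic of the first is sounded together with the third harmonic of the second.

Fourth harmonic of the first: 4·261.0 = 1044.0 Hz.
Third harmonic of the second: 3·348.9 = 1046.7 Hz.
f_beat = |1044.0 − 1046.7| = 2.7 Hz.

2.7 Hz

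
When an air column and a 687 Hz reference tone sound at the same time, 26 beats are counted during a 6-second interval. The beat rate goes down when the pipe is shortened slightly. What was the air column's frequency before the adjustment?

Beat frequency = 26/6 = 4.3333 Hz.
|f − 687| = 4.3333, so the air column was at either 682.6667 Hz or 691.3333 Hz.
A shorter pipe has a higher fundamental; the adjustment raises the air column's frequency.
The beat rate fell, so the adjustment moved the air column toward 687 Hz — it must have started below the reference.

682.6667 Hz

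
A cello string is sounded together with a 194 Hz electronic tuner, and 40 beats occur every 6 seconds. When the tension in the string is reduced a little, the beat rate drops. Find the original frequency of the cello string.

200.6667 Hz

Beat frequency = 40/6 = 6.6667 Hz.
|f − 194| = 6.6667, so the cello string was at either 187.3333 Hz or 200.6667 Hz.
Lower tension means lower frequency; the adjustment lowers the cello string's frequency.
The beat rate fell, so the adjustment moved the cello string toward 194 Hz — it must have started above the reference.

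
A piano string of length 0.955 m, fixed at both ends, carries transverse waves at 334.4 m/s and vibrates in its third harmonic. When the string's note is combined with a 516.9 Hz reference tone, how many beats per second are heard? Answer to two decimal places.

For a string fixed at both ends, f_n = n·v/(2L) = 3·334.4/(2·0.955) = 525.2356 Hz.
f_beat = |525.2356 − 516.9| = 8.34 Hz.

8.34 Hz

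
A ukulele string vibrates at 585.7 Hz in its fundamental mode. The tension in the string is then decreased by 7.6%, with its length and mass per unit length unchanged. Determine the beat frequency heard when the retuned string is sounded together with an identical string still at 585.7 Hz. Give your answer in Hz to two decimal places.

For a string, f ∝ √T, so the new frequency is 585.7·√0.924 = 563.0036 Hz.
f_beat = |563.0036 − 585.7| = 22.70 Hz.

22.70 Hz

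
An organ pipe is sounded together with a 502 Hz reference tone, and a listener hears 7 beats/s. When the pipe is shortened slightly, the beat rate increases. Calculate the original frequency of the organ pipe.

509 Hz

|f − 502| = 7, so the organ pipe was at either 495 Hz or 509 Hz.
A shorter pipe has a higher fundamental; the adjustment raises the organ pipe's frequency.
The beat rate rose, so the adjustment moved the organ pipe further from 502 Hz — it was already above the reference.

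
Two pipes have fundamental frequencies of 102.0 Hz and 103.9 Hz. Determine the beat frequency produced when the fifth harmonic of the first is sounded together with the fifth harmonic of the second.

Fifth harmonic of the first: 5·102.0 = 510.0 Hz.
Fifth harmonic of the second: 5·103.9 = 519.5 Hz.
f_beat = |510.0 − 519.5| = 9.5 Hz.

9.5 Hz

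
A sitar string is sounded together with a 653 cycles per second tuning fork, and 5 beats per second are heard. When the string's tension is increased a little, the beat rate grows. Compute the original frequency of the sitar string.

658 Hz

|f − 653| = 5, so the sitar string was at either 648 Hz or 658 Hz.
Higher tension means higher frequency; the adjustment raises the sitar string's frequency.
The beat rate rose, so the adjustment moved the sitar string further from 653 Hz — it was already above the reference.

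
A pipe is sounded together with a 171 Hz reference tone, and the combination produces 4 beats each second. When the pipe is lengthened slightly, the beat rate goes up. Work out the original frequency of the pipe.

|f − 171| = 4, so the pipe was at either 167 Hz or 175 Hz.
A longer pipe has a lower fundamental; the adjustment lowers the pipe's frequency.
The beat rate rose, so the adjustment moved the pipe further from 171 Hz — it was already below the reference.

167 Hz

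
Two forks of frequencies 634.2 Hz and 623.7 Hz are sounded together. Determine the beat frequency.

f_beat = |f₁ − f₂|.
|634.2 − 623.7| = 10.5 Hz.

10.5 Hz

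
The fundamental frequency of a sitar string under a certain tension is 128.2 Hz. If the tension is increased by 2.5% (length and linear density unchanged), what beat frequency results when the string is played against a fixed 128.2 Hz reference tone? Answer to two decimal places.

For a string, f ∝ √T, so the new frequency is 128.2·√1.025 = 129.7926 Hz.
f_beat = |129.7926 − 128.2| = 1.59 Hz.

1.59 Hz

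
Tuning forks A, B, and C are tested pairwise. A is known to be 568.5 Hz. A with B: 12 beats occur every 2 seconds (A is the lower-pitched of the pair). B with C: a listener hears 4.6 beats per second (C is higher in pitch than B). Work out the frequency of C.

A–B: Beat frequency = 12/2 = 6 Hz.
B is above A, so f_B = 568.5 + 6 = 574.5 Hz.
C is above B, so f_C = 574.5 + 4.6 = 579.1 Hz.

579.1 Hz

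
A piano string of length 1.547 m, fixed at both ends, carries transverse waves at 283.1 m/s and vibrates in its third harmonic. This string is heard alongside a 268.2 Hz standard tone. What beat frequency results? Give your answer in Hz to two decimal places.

For a string fixed at both ends, f_n = n·v/(2L) = 3·283.1/(2·1.547) = 274.4990 Hz.
f_beat = |274.4990 − 268.2| = 6.30 Hz.

6.30 Hz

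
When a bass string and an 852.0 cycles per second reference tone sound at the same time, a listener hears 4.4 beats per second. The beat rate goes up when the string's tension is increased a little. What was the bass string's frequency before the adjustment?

856.4 Hz

|f − 852.0| = 4.4, so the bass string was at either 847.6 Hz or 856.4 Hz.
Higher tension means higher frequency; the adjustment raises the bass string's frequency.
The beat rate rose, so the adjustment moved the bass string further from 852.0 Hz — it was already above the reference.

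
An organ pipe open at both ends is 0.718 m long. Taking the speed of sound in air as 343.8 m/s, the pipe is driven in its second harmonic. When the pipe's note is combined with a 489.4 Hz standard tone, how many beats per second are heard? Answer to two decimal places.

Open pipe: f_n = n·v/(2L) = 2·343.8/(2·0.718) = 478.8301 Hz.
f_beat = |478.8301 − 489.4| = 10.57 Hz.

10.57 Hz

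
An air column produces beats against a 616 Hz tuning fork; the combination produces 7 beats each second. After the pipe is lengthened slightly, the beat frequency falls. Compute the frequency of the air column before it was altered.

|f − 616| = 7, so the air column was at either 609 Hz or 623 Hz.
A longer pipe has a lower fundamental; the adjustment lowers the air column's frequency.
The beat rate fell, so the adjustment moved the air column toward 616 Hz — it must have started above the reference.

623 Hz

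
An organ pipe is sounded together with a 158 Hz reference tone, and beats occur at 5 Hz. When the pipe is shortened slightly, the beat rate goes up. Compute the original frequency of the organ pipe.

163 Hz

|f − 158| = 5, so the organ pipe was at either 153 Hz or 163 Hz.
A shorter pipe has a higher fundamental; the adjustment raises the organ pipe's frequency.
The beat rate rose, so the adjustment moved the organ pipe further from 158 Hz — it was already above the reference.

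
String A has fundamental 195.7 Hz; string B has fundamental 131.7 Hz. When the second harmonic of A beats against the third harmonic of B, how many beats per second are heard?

3.7 Hz

Second harmonic of the first: 2·195.7 = 391.4 Hz.
Third harmonic of the second: 3·131.7 = 395.1 Hz.
f_beat = |391.4 − 395.1| = 3.7 Hz.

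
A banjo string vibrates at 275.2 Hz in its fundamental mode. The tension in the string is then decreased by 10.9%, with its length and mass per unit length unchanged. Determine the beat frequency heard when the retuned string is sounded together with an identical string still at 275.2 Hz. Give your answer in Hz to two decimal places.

15.43 Hz

For a string, f ∝ √T, so the new frequency is 275.2·√0.891 = 259.7690 Hz.
f_beat = |259.7690 − 275.2| = 15.43 Hz.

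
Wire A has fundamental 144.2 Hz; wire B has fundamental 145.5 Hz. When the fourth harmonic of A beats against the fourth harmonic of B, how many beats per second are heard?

Fourth harmonic of the first: 4·144.2 = 576.8 Hz.
Fourth harmonic of the second: 4·145.5 = 582.0 Hz.
f_beat = |576.8 − 582.0| = 5.2 Hz.

5.2 Hz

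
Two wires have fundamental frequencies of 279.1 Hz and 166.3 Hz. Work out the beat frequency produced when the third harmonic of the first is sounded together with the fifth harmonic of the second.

Third harmonic of the first: 3·279.1 = 837.3 Hz.
Fifth harmonic of the second: 5·166.3 = 831.5 Hz.
f_beat = |837.3 − 831.5| = 5.8 Hz.

5.8 Hz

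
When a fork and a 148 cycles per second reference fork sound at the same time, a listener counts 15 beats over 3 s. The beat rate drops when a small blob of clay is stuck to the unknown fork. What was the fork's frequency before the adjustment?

Beat frequency = 15/3 = 5 Hz.
|f − 148| = 5, so the fork was at either 143 Hz or 153 Hz.
Adding mass to a fork lowers its frequency; the adjustment lowers the fork's frequency.
The beat rate fell, so the adjustment moved the fork toward 148 Hz — it must have started above the reference.

153 Hz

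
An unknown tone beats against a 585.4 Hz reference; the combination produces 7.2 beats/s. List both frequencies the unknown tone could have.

|f − 585.4| = 7.2, so f = 585.4 ± 7.2.

578.2 Hz or 592.6 Hz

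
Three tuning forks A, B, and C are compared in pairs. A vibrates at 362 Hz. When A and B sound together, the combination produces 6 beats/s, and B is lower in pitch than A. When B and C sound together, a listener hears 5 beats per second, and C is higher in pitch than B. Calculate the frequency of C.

B is below A, so f_B = 362 − 6 = 356 Hz.
C is above B, so f_C = 356 + 5 = 361 Hz.

361 Hz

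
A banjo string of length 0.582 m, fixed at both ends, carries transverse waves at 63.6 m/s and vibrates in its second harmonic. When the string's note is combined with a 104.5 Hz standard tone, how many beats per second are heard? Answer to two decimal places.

For a string fixed at both ends, f_n = n·v/(2L) = 2·63.6/(2·0.582) = 109.2784 Hz.
f_beat = |109.2784 − 104.5| = 4.78 Hz.

4.78 Hz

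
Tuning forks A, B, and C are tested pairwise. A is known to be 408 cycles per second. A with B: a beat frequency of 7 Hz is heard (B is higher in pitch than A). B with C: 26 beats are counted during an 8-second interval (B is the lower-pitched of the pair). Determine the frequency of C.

418.25 Hz

B is above A, so f_B = 408 + 7 = 415 Hz.
B–C: Beat frequency = 26/8 = 3.25 Hz.
C is above B, so f_C = 415 + 3.25 = 418.25 Hz.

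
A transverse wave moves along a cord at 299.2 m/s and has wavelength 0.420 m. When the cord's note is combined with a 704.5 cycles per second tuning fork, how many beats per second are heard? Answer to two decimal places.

Source frequency f = v/λ = 299.2/0.420 = 712.3810 Hz.
f_beat = |712.3810 − 704.5| = 7.88 Hz.

7.88 Hz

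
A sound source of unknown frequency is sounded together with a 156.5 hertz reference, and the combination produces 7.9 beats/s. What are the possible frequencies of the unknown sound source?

|f − 156.5| = 7.9, so f = 156.5 ± 7.9.

148.6 Hz or 164.4 Hz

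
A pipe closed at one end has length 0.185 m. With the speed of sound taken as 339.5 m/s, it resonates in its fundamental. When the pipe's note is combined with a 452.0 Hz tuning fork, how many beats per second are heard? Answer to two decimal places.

6.78 Hz

Closed pipe (odd harmonics): f_n = n·v/(4L) = 1·339.5/(4·0.185) = 458.7838 Hz.
f_beat = |458.7838 − 452.0| = 6.78 Hz.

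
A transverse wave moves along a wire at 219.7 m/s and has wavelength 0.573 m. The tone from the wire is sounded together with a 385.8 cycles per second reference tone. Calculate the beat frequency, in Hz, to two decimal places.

Source frequency f = v/λ = 219.7/0.573 = 383.4206 Hz.
f_beat = |383.4206 − 385.8| = 2.38 Hz.

2.38 Hz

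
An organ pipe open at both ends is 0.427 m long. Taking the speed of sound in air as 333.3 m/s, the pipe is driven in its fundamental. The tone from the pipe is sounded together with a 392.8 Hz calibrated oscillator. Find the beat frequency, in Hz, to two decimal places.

2.52 Hz

Open pipe: f_n = n·v/(2L) = 1·333.3/(2·0.427) = 390.2810 Hz.
f_beat = |390.2810 − 392.8| = 2.52 Hz.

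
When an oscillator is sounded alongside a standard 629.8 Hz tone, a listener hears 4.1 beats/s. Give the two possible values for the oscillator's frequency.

625.7 Hz or 633.9 Hz

|f − 629.8| = 4.1, so f = 629.8 ± 4.1.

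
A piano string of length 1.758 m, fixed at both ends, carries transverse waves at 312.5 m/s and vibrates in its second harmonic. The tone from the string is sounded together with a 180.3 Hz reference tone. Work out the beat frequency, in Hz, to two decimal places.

For a string fixed at both ends, f_n = n·v/(2L) = 2·312.5/(2·1.758) = 177.7588 Hz.
f_beat = |177.7588 − 180.3| = 2.54 Hz.

2.54 Hz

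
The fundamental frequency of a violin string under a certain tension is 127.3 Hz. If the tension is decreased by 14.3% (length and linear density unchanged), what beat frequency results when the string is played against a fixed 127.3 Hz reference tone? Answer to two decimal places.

9.45 Hz

For a string, f ∝ √T, so the new frequency is 127.3·√0.857 = 117.8471 Hz.
f_beat = |117.8471 − 127.3| = 9.45 Hz.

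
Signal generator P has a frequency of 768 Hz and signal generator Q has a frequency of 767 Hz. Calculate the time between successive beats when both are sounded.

f_beat = |768 − 767| = 1 Hz.
Beat period T = 1 / f_beat = 1 / 1 s.

1.000 s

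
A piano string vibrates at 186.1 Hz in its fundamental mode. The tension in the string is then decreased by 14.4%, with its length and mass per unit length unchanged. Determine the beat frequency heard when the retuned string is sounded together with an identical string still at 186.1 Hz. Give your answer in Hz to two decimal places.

13.92 Hz

For a string, f ∝ √T, so the new frequency is 186.1·√0.856 = 172.1802 Hz.
f_beat = |172.1802 − 186.1| = 13.92 Hz.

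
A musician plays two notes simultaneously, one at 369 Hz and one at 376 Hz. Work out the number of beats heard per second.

f_beat = |f₁ − f₂|.
|369 − 376| = 7 Hz.

7 Hz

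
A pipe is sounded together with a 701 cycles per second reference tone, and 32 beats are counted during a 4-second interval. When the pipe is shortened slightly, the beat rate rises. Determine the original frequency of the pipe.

Beat frequency = 32/4 = 8 Hz.
|f − 701| = 8, so the pipe was at either 693 Hz or 709 Hz.
A shorter pipe has a higher fundamental; the adjustment raises the pipe's frequency.
The beat rate rose, so the adjustment moved the pipe further from 701 Hz — it was already above the reference.

709 Hz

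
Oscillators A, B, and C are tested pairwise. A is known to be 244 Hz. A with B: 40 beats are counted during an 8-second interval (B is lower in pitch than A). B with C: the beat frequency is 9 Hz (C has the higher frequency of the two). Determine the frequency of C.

A–B: Beat frequency = 40/8 = 5 Hz.
B is below A, so f_B = 244 − 5 = 239 Hz.
C is above B, so f_C = 239 + 9 = 248 Hz.

248 Hz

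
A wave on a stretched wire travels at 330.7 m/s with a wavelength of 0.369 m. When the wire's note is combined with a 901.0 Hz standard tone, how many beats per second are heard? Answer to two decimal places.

4.79 Hz

Source frequency f = v/λ = 330.7/0.369 = 896.2060 Hz.
f_beat = |896.2060 − 901.0| = 4.79 Hz.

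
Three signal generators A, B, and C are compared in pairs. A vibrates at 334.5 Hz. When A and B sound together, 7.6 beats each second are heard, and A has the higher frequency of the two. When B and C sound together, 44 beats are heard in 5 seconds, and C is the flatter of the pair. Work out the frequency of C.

B is below A, so f_B = 334.5 − 7.6 = 326.9 Hz.
B–C: Beat frequency = 44/5 = 8.8 Hz.
C is below B, so f_C = 326.9 − 8.8 = 318.1 Hz.

318.1 Hz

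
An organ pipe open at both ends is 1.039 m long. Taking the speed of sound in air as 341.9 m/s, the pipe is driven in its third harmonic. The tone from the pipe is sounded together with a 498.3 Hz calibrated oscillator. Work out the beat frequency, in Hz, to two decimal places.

Open pipe: f_n = n·v/(2L) = 3·341.9/(2·1.039) = 493.5996 Hz.
f_beat = |493.5996 − 498.3| = 4.70 Hz.

4.70 Hz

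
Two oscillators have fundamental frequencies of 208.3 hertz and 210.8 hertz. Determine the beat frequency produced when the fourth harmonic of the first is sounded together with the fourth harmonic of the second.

10.0 Hz

Fourth harmonic of the first: 4·208.3 = 833.2 Hz.
Fourth harmonic of the second: 4·210.8 = 843.2 Hz.
f_beat = |833.2 − 843.2| = 10.0 Hz.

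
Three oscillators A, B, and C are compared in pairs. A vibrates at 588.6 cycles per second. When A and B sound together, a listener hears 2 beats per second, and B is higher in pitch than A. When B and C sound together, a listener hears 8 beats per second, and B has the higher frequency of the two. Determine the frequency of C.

B is above A, so f_B = 588.6 + 2 = 590.6 Hz.
C is below B, so f_C = 590.6 − 8 = 582.6 Hz.

582.6 Hz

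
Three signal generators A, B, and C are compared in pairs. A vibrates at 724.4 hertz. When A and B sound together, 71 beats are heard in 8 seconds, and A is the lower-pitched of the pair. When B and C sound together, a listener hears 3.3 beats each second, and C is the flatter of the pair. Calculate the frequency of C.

729.975 Hz

A–B: Beat frequency = 71/8 = 8.875 Hz.
B is above A, so f_B = 724.4 + 8.875 = 733.275 Hz.
C is below B, so f_C = 733.275 − 3.3 = 729.975 Hz.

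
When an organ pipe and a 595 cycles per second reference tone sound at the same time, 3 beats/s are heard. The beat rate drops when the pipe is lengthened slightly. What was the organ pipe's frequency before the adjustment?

|f − 595| = 3, so the organ pipe was at either 592 Hz or 598 Hz.
A longer pipe has a lower fundamental; the adjustment lowers the organ pipe's frequency.
The beat rate fell, so the adjustment moved the organ pipe toward 595 Hz — it must have started above the reference.

598 Hz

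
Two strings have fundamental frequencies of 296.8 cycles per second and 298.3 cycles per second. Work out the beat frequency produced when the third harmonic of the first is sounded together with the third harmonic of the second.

Third harmonic of the first: 3·296.8 = 890.4 Hz.
Third harmonic of the second: 3·298.3 = 894.9 Hz.
f_beat = |890.4 − 894.9| = 4.5 Hz.

4.5 Hz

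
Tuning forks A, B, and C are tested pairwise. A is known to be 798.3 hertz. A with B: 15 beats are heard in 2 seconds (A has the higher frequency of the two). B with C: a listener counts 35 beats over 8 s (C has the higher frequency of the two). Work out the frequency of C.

795.175 Hz

A–B: Beat frequency = 15/2 = 7.5 Hz.
B is below A, so f_B = 798.3 − 7.5 = 790.8 Hz.
B–C: Beat frequency = 35/8 = 4.375 Hz.
C is above B, so f_C = 790.8 + 4.375 = 795.175 Hz.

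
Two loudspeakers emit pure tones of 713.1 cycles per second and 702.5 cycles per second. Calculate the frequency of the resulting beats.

f_beat = |f₁ − f₂|.
|713.1 − 702.5| = 10.6 Hz.

10.6 Hz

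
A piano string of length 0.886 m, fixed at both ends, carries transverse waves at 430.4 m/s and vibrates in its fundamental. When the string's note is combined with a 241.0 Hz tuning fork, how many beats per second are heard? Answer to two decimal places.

1.89 Hz

For a string fixed at both ends, f_n = n·v/(2L) = 1·430.4/(2·0.886) = 242.8894 Hz.
f_beat = |242.8894 − 241.0| = 1.89 Hz.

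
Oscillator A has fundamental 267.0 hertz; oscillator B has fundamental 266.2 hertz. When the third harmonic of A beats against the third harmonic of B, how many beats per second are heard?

Third harmonic of the first: 3·267.0 = 801.0 Hz.
Third harmonic of the second: 3·266.2 = 798.6 Hz.
f_beat = |801.0 − 798.6| = 2.4 Hz.

2.4 Hz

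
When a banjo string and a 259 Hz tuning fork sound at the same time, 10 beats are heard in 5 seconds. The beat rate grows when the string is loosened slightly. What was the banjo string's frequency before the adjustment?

Beat frequency = 10/5 = 2 Hz.
|f − 259| = 2, so the banjo string was at either 257 Hz or 261 Hz.
Reducing tension lowers a string's frequency; the adjustment lowers the banjo string's frequency.
The beat rate rose, so the adjustment moved the banjo string further from 259 Hz — it was already below the reference.

257 Hz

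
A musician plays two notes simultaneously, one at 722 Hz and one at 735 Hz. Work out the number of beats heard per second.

Beats arise from superposition of two nearby frequencies; the beat rate is |f₁ − f₂|.
|722 − 735| = 13 Hz.

13 Hz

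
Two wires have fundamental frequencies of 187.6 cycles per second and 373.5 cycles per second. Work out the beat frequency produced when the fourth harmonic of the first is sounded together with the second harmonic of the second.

3.4 Hz

Fourth harmonic of the first: 4·187.6 = 750.4 Hz.
Second harmonic of the second: 2·373.5 = 747.0 Hz.
f_beat = |750.4 − 747.0| = 3.4 Hz.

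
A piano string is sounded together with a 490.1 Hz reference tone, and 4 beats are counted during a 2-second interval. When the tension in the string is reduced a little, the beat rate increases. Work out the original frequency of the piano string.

Beat frequency = 4/2 = 2 Hz.
|f − 490.1| = 2, so the piano string was at either 488.1 Hz or 492.1 Hz.
Lower tension means lower frequency; the adjustment lowers the piano string's frequency.
The beat rate rose, so the adjustment moved the piano string further from 490.1 Hz — it was already below the reference.

488.1 Hz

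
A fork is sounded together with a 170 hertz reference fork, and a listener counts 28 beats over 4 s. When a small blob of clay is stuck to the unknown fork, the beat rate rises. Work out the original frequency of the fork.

163 Hz

Beat frequency = 28/4 = 7 Hz.
|f − 170| = 7, so the fork was at either 163 Hz or 177 Hz.
Adding mass to a fork lowers its frequency; the adjustment lowers the fork's frequency.
The beat rate rose, so the adjustment moved the fork further from 170 Hz — it was already below the reference.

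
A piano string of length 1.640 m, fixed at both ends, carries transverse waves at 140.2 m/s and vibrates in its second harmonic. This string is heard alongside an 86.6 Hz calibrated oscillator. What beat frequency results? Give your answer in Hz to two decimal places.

1.11 Hz

For a string fixed at both ends, f_n = n·v/(2L) = 2·140.2/(2·1.640) = 85.4878 Hz.
f_beat = |85.4878 − 86.6| = 1.11 Hz.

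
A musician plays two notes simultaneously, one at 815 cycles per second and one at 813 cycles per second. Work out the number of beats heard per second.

2 Hz

f_beat = |f₁ − f₂|.
|815 − 813| = 2 Hz.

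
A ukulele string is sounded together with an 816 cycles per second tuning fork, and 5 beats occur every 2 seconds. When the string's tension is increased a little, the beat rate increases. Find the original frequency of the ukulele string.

Beat frequency = 5/2 = 2.5 Hz.
|f − 816| = 2.5, so the ukulele string was at either 813.5 Hz or 818.5 Hz.
Higher tension means higher frequency; the adjustment raises the ukulele string's frequency.
The beat rate rose, so the adjustment moved the ukulele string further from 816 Hz — it was already above the reference.

818.5 Hz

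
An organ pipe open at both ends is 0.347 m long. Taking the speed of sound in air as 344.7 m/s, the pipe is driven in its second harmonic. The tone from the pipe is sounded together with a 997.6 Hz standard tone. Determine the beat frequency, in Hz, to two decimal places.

4.23 Hz

Open pipe: f_n = n·v/(2L) = 2·344.7/(2·0.347) = 993.3718 Hz.
f_beat = |993.3718 − 997.6| = 4.23 Hz.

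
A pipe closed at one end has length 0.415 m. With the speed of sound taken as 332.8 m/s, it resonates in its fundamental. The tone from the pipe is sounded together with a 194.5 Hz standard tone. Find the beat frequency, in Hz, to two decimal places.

Closed pipe (odd harmonics): f_n = n·v/(4L) = 1·332.8/(4·0.415) = 200.4819 Hz.
f_beat = |200.4819 − 194.5| = 5.98 Hz.

5.98 Hz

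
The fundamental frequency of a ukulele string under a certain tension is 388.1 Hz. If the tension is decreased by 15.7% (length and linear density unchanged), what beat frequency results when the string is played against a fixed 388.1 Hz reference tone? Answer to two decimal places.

For a string, f ∝ √T, so the new frequency is 388.1·√0.843 = 356.3341 Hz.
f_beat = |356.3341 − 388.1| = 31.77 Hz.

31.77 Hz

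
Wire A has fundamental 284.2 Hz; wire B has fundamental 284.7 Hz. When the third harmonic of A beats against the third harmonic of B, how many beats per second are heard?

Third harmonic of the first: 3·284.2 = 852.6 Hz.
Third harmonic of the second: 3·284.7 = 854.1 Hz.
f_beat = |852.6 − 854.1| = 1.5 Hz.

1.5 Hz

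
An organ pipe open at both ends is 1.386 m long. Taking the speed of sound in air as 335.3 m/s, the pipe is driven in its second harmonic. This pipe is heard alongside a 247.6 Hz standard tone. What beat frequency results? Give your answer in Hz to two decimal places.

5.68 Hz

Open pipe: f_n = n·v/(2L) = 2·335.3/(2·1.386) = 241.9192 Hz.
f_beat = |241.9192 − 247.6| = 5.68 Hz.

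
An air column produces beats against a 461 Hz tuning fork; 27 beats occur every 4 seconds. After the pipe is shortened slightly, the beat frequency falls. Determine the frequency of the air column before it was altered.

Beat frequency = 27/4 = 6.75 Hz.
|f − 461| = 6.75, so the air column was at either 454.25 Hz or 467.75 Hz.
A shorter pipe has a higher fundamental; the adjustment raises the air column's frequency.
The beat rate fell, so the adjustment moved the air column toward 461 Hz — it must have started below the reference.

454.25 Hz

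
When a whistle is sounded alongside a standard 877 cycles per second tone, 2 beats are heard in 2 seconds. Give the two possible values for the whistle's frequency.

876 Hz or 878 Hz

Beat frequency = 2/2 = 1 Hz.
|f − 877| = 1, so f = 877 ± 1.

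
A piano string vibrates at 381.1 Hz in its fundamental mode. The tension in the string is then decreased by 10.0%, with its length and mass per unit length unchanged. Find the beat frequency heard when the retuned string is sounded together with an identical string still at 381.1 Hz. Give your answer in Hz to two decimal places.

19.56 Hz

For a string, f ∝ √T, so the new frequency is 381.1·√0.900 = 361.5432 Hz.
f_beat = |361.5432 − 381.1| = 19.56 Hz.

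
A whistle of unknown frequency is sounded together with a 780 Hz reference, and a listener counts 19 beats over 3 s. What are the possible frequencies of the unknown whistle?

773.6667 Hz or 786.3333 Hz

Beat frequency = 19/3 = 6.3333 Hz.
|f − 780| = 6.3333, so f = 780 ± 6.3333.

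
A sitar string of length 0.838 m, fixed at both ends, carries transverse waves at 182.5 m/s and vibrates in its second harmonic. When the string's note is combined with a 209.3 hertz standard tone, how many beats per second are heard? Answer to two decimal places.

For a string fixed at both ends, f_n = n·v/(2L) = 2·182.5/(2·0.838) = 217.7804 Hz.
f_beat = |217.7804 − 209.3| = 8.48 Hz.

8.48 Hz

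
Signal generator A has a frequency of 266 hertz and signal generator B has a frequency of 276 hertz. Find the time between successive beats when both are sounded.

0.100 s

f_beat = |266 − 276| = 10 Hz.
Beat period T = 1 / f_beat = 1 / 10 s.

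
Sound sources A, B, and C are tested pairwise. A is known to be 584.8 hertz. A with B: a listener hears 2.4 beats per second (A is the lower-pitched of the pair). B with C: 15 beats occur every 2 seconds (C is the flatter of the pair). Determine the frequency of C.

579.7 Hz

B is above A, so f_B = 584.8 + 2.4 = 587.2 Hz.
B–C: Beat frequency = 15/2 = 7.5 Hz.
C is below B, so f_C = 587.2 − 7.5 = 579.7 Hz.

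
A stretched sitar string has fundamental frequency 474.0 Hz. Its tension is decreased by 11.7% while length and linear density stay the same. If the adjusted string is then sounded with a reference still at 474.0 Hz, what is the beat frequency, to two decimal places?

For a string, f ∝ √T, so the new frequency is 474.0·√0.883 = 445.4087 Hz.
f_beat = |445.4087 − 474.0| = 28.59 Hz.

28.59 Hz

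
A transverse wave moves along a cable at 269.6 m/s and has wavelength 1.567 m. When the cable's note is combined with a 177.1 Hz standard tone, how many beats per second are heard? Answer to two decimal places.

5.05 Hz

Source frequency f = v/λ = 269.6/1.567 = 172.0485 Hz.
f_beat = |172.0485 − 177.1| = 5.05 Hz.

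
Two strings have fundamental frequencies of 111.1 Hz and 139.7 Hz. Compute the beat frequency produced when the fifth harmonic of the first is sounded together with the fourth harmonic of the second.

Fifth harmonic of the first: 5·111.1 = 555.5 Hz.
Fourth harmonic of the second: 4·139.7 = 558.8 Hz.
f_beat = |555.5 − 558.8| = 3.3 Hz.

3.3 Hz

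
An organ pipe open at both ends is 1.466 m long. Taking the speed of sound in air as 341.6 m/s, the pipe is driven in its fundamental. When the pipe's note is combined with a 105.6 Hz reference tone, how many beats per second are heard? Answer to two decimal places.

Open pipe: f_n = n·v/(2L) = 1·341.6/(2·1.466) = 116.5075 Hz.
f_beat = |116.5075 − 105.6| = 10.91 Hz.

10.91 Hz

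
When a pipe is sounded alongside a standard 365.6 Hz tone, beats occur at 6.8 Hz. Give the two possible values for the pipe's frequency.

|f − 365.6| = 6.8, so f = 365.6 ± 6.8.

358.8 Hz or 372.4 Hz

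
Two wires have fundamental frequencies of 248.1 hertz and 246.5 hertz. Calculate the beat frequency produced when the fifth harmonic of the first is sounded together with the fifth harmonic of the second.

Fifth harmonic of the first: 5·248.1 = 1240.5 Hz.
Fifth harmonic of the second: 5·246.5 = 1232.5 Hz.
f_beat = |1240.5 − 1232.5| = 8.0 Hz.

8.0 Hz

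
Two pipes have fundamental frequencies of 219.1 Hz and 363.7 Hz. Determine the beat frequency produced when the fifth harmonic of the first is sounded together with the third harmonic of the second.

Fifth harmonic of the first: 5·219.1 = 1095.5 Hz.
Third harmonic of the second: 3·363.7 = 1091.1 Hz.
f_beat = |1095.5 − 1091.1| = 4.4 Hz.

4.4 Hz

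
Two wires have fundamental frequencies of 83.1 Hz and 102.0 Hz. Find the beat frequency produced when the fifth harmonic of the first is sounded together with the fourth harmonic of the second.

7.5 Hz

Fifth harmonic of the first: 5·83.1 = 415.5 Hz.
Fourth harmonic of the second: 4·102.0 = 408.0 Hz.
f_beat = |415.5 − 408.0| = 7.5 Hz.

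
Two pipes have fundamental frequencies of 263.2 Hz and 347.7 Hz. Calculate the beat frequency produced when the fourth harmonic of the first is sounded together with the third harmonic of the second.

Fourth harmonic of the first: 4·263.2 = 1052.8 Hz.
Third harmonic of the second: 3·347.7 = 1043.1 Hz.
f_beat = |1052.8 − 1043.1| = 9.7 Hz.

9.7 Hz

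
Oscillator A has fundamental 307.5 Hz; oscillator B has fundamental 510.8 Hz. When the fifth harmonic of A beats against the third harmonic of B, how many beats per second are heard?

5.1 Hz

Fifth harmonic of the first: 5·307.5 = 1537.5 Hz.
Third harmonic of the second: 3·510.8 = 1532.4 Hz.
f_beat = |1537.5 − 1532.4| = 5.1 Hz.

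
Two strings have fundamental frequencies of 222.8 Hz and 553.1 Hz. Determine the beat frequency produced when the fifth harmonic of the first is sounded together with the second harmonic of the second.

Fifth harmonic of the first: 5·222.8 = 1114.0 Hz.
Second harmonic of the second: 2·553.1 = 1106.2 Hz.
f_beat = |1114.0 − 1106.2| = 7.8 Hz.

7.8 Hz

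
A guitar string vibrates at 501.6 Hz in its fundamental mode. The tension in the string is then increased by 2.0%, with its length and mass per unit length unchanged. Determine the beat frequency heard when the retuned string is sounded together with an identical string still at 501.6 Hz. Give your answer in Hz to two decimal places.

For a string, f ∝ √T, so the new frequency is 501.6·√1.020 = 506.5912 Hz.
f_beat = |506.5912 − 501.6| = 4.99 Hz.

4.99 Hz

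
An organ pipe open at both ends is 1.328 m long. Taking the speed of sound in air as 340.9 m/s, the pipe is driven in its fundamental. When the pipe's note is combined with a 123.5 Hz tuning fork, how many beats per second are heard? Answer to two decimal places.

Open pipe: f_n = n·v/(2L) = 1·340.9/(2·1.328) = 128.3509 Hz.
f_beat = |128.3509 − 123.5| = 4.85 Hz.

4.85 Hz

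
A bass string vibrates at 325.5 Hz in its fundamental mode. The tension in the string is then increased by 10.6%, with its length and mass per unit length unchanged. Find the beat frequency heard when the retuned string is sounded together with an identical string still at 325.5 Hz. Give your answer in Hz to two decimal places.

For a string, f ∝ √T, so the new frequency is 325.5·√1.106 = 342.3171 Hz.
f_beat = |342.3171 − 325.5| = 16.82 Hz.

16.82 Hz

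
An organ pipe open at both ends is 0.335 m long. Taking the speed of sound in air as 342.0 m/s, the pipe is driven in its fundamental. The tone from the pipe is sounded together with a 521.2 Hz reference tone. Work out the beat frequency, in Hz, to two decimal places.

Open pipe: f_n = n·v/(2L) = 1·342.0/(2·0.335) = 510.4478 Hz.
f_beat = |510.4478 − 521.2| = 10.75 Hz.

10.75 Hz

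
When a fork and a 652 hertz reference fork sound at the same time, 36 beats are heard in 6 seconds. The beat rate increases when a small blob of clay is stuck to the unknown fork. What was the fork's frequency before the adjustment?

Beat frequency = 36/6 = 6 Hz.
|f − 652| = 6, so the fork was at either 646 Hz or 658 Hz.
Adding mass to a fork lowers its frequency; the adjustment lowers the fork's frequency.
The beat rate rose, so the adjustment moved the fork further from 652 Hz — it was already below the reference.

646 Hz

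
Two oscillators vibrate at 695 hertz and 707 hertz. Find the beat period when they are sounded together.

0.083 s

f_beat = |695 − 707| = 12 Hz.
Beat period T = 1 / f_beat = 1 / 12 s.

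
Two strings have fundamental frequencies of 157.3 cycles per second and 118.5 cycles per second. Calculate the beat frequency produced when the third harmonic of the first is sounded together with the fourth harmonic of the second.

2.1 Hz

Third harmonic of the first: 3·157.3 = 471.9 Hz.
Fourth harmonic of the second: 4·118.5 = 474.0 Hz.
f_beat = |471.9 − 474.0| = 2.1 Hz.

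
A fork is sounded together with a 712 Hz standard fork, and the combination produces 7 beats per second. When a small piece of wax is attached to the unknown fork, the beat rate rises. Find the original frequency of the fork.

|f − 712| = 7, so the fork was at either 705 Hz or 719 Hz.
Loading a fork with wax lowers its frequency; the adjustment lowers the fork's frequency.
The beat rate rose, so the adjustment moved the fork further from 712 Hz — it was already below the reference.

705 Hz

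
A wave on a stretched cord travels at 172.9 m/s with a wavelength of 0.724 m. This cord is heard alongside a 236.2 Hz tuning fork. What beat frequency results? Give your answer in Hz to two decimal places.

Source frequency f = v/λ = 172.9/0.724 = 238.8122 Hz.
f_beat = |238.8122 − 236.2| = 2.61 Hz.

2.61 Hz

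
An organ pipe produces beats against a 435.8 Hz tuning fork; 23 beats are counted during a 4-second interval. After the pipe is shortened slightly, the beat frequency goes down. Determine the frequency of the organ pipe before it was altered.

430.05 Hz

Beat frequency = 23/4 = 5.75 Hz.
|f − 435.8| = 5.75, so the organ pipe was at either 430.05 Hz or 441.55 Hz.
A shorter pipe has a higher fundamental; the adjustment raises the organ pipe's frequency.
The beat rate fell, so the adjustment moved the organ pipe toward 435.8 Hz — it must have started below the reference.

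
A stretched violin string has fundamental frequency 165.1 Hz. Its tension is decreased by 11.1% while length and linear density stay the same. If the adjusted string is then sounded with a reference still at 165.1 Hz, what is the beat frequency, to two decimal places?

For a string, f ∝ √T, so the new frequency is 165.1·√0.889 = 155.6675 Hz.
f_beat = |155.6675 − 165.1| = 9.43 Hz.

9.43 Hz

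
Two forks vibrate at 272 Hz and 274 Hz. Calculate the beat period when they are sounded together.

f_beat = |272 − 274| = 2 Hz.
Beat period T = 1 / f_beat = 1 / 2 s.

0.500 s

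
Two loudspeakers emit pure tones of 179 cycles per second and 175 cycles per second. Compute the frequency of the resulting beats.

4 Hz

The beat frequency equals the magnitude of the frequency difference.
|179 − 175| = 4 Hz.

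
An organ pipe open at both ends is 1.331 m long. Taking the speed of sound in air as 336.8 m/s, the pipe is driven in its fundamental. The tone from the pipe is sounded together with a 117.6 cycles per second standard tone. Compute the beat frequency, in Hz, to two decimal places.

Open pipe: f_n = n·v/(2L) = 1·336.8/(2·1.331) = 126.5214 Hz.
f_beat = |126.5214 − 117.6| = 8.92 Hz.

8.92 Hz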